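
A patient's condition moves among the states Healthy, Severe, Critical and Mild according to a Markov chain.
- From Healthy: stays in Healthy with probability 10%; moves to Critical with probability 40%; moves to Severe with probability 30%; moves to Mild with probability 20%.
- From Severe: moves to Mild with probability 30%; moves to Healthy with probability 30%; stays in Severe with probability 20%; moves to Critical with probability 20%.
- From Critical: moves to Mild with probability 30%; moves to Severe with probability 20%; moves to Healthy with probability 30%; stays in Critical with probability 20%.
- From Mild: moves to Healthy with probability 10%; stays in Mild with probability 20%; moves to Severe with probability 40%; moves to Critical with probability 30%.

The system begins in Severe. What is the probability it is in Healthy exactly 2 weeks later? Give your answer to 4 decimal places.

0.1800

Propagate the distribution vector 2 weeks from Severe.
After 0 weeks: (0.0000, 1.0000, 0.0000, 0.0000)
After 1 week: (0.3000, 0.2000, 0.2000, 0.3000)
After 2 weeks: (0.1800, 0.2900, 0.2900, 0.2400)
P(in Healthy after 2 weeks) = 0.1800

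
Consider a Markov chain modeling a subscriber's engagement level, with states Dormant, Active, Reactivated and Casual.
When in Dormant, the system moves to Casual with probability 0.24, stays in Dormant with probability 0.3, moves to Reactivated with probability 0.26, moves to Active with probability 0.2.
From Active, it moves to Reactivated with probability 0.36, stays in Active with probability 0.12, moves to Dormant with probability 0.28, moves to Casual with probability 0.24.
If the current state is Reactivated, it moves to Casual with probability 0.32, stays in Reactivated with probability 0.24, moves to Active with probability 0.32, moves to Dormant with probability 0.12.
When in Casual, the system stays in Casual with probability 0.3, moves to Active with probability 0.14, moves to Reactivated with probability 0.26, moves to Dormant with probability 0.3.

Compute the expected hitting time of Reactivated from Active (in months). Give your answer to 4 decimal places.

Let t(s) be the expected number of months to first reach Reactivated from state s, with t(Reactivated) = 0. Conditioning on the first month:
t(Dormant) = 1 + 0.3·t(Dormant) + 0.2·t(Active) + 0.24·t(Casual)
t(Active) = 1 + 0.28·t(Dormant) + 0.12·t(Active) + 0.24·t(Casual)
t(Casual) = 1 + 0.3·t(Dormant) + 0.14·t(Active) + 0.3·t(Casual)
Solving: t(Dormant) = 3.6088, t(Active) = 3.2747, t(Casual) = 3.6301.
Expected months from Active to Reactivated: 3.2747.

3.2747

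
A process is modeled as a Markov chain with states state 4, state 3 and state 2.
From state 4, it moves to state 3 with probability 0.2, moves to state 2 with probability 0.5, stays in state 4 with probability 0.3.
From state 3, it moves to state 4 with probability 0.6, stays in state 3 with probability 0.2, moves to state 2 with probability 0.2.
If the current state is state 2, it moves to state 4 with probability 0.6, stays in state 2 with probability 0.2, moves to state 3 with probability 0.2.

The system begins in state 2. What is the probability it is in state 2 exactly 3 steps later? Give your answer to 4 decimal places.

Propagate the distribution vector 3 steps from state 2.
After 0 steps: (0.0000, 0.0000, 1.0000)
After 1 step: (0.6000, 0.2000, 0.2000)
After 2 steps: (0.4200, 0.2000, 0.3800)
After 3 steps: (0.4740, 0.2000, 0.3260)
P(in state 2 after 3 steps) = 0.3260

0.3260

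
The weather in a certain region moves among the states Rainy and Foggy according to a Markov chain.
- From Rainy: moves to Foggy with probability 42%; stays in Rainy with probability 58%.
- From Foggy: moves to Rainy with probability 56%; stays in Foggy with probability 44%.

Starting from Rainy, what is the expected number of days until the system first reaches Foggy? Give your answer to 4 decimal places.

2.3810

Let t(s) be the expected number of days to first reach Foggy from state s, with t(Foggy) = 0. Conditioning on the first day:
t(Rainy) = 1 + 0.58·t(Rainy)
Solving: t(Rainy) = 2.3810.
Expected days from Rainy to Foggy: 2.3810.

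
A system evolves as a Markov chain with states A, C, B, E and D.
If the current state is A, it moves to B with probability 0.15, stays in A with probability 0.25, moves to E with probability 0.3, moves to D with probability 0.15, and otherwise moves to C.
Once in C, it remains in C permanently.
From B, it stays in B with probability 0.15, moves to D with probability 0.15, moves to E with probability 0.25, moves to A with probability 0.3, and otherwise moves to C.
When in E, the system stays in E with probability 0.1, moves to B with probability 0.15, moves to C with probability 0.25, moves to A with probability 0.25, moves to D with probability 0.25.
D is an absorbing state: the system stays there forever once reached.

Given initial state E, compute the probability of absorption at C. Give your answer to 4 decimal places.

0.5000

Let h(s) be the probability of absorption at C starting from transient state s. Then h(C) = 1 and h(D) = 0. By first-step analysis:
h(A) = 0.25·h(A) + 0.15·1 + 0.15·h(B) + 0.3·h(E) + 0.15·0
h(B) = 0.3·h(A) + 0.15·1 + 0.15·h(B) + 0.25·h(E) + 0.15·0
h(E) = 0.25·h(A) + 0.25·1 + 0.15·h(B) + 0.1·h(E) + 0.25·0
Solving: h(A) = 0.5000, h(B) = 0.5000, h(E) = 0.5000.
Starting from E, the probability is 0.5000.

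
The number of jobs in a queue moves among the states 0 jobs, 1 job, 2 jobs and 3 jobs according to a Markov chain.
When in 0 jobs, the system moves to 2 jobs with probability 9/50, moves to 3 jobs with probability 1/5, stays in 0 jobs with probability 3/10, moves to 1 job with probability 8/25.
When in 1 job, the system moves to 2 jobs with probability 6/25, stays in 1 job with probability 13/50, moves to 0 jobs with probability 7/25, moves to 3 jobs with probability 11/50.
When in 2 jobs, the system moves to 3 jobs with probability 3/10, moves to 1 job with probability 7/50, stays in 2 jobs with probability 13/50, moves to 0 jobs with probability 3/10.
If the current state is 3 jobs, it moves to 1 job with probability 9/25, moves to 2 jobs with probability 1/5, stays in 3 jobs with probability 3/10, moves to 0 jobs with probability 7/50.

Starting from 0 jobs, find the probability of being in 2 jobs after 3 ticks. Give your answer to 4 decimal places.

0.2189

Propagate the distribution vector 3 ticks from 0 jobs.
After 0 ticks: (1.0000, 0.0000, 0.0000, 0.0000)
After 1 tick: (0.3000, 0.3200, 0.1800, 0.2000)
After 2 ticks: (0.2616, 0.2764, 0.2176, 0.2444)
After 3 ticks: (0.2554, 0.2740, 0.2189, 0.2517)
P(in 2 jobs after 3 ticks) = 0.2189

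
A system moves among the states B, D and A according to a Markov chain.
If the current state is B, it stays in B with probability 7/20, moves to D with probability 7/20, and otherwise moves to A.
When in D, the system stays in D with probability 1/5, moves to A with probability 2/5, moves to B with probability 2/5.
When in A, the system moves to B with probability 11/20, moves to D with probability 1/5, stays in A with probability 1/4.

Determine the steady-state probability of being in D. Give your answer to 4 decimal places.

0.2638

Let the stationary distribution be π with π = πP and π_1 + π_2 + π_3 = 1.
π_1 = 0.35·π_1 + 0.4·π_2 + 0.55·π_3
π_2 = 0.35·π_1 + 0.2·π_2 + 0.2·π_3
Solving with the normalization constraint gives π = (0.4254, 0.2638, 0.3108).
So the stationary probability of D is 0.2638.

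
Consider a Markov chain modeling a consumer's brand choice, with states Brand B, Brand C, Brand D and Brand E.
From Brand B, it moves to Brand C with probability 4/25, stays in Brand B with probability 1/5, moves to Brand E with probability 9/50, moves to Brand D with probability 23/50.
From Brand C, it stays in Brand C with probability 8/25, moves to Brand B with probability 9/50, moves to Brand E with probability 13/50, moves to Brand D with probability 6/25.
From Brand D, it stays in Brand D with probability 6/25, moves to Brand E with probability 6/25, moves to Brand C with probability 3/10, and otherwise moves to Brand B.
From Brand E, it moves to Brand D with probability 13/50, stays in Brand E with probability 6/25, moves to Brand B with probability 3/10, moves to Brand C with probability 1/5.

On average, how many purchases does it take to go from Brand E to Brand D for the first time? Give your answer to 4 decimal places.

Let t(s) be the expected number of purchases to first reach Brand D from state s, with t(Brand D) = 0. Conditioning on the first purchase:
t(Brand B) = 1 + 0.2·t(Brand B) + 0.16·t(Brand C) + 0.18·t(Brand E)
t(Brand C) = 1 + 0.18·t(Brand B) + 0.32·t(Brand C) + 0.26·t(Brand E)
t(Brand E) = 1 + 0.3·t(Brand B) + 0.2·t(Brand C) + 0.24·t(Brand E)
Solving: t(Brand B) = 2.6724, t(Brand C) = 3.4295, t(Brand E) = 3.2732.
Expected purchases from Brand E to Brand D: 3.2732.

3.2732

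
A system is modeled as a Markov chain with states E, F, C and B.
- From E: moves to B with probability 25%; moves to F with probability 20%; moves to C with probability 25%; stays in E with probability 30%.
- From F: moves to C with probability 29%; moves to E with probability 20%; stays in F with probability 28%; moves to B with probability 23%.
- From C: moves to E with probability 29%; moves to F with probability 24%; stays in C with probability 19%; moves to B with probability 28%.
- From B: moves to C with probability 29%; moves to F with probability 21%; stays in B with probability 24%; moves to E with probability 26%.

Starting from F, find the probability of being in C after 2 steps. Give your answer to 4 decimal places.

0.2530

Propagate the distribution vector 2 steps from F.
After 0 steps: (0.0000, 1.0000, 0.0000, 0.0000)
After 1 step: (0.2000, 0.2800, 0.2900, 0.2300)
After 2 steps: (0.2599, 0.2363, 0.2530, 0.2508)
P(in C after 2 steps) = 0.2530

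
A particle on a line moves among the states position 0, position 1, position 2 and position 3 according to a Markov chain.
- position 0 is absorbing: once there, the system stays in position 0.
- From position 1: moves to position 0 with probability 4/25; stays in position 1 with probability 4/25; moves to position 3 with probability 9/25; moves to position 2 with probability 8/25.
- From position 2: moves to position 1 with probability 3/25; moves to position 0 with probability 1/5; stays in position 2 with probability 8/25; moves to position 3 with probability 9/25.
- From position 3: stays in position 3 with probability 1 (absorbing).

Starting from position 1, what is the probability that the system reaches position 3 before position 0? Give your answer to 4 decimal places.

0.6757

Let h(s) be the probability of absorption at position 3 starting from transient state s. Then h(position 3) = 1 and h(position 0) = 0. By first-step analysis:
h(position 1) = 0.16·0 + 0.16·h(position 1) + 0.32·h(position 2) + 0.36·1
h(position 2) = 0.2·0 + 0.12·h(position 1) + 0.32·h(position 2) + 0.36·1
Solving: h(position 1) = 0.6757, h(position 2) = 0.6486.
Starting from position 1, the probability is 0.6757.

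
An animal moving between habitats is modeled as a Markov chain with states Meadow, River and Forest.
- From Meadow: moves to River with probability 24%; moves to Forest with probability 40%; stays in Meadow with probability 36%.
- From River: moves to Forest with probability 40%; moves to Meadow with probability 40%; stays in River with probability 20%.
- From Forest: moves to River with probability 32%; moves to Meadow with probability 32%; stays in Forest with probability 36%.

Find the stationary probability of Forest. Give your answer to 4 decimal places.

Let the stationary distribution be π with π = πP and π_1 + π_2 + π_3 = 1.
π_1 = 0.36·π_1 + 0.4·π_2 + 0.32·π_3
π_2 = 0.24·π_1 + 0.2·π_2 + 0.32·π_3
Solving with the normalization constraint gives π = (0.3550, 0.2604, 0.3846).
So the stationary probability of Forest is 0.3846.

0.3846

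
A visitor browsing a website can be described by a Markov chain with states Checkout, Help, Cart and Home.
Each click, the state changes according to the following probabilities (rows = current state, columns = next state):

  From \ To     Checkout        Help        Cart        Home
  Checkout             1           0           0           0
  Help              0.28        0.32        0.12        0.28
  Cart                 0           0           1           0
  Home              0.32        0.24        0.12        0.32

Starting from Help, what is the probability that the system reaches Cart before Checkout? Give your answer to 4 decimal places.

0.2915

Let h(s) be the probability of absorption at Cart starting from transient state s. Then h(Cart) = 1 and h(Checkout) = 0. By first-step analysis:
h(Help) = 0.28·0 + 0.32·h(Help) + 0.12·1 + 0.28·h(Home)
h(Home) = 0.32·0 + 0.24·h(Help) + 0.12·1 + 0.32·h(Home)
Solving: h(Help) = 0.2915, h(Home) = 0.2794.
Starting from Help, the probability is 0.2915.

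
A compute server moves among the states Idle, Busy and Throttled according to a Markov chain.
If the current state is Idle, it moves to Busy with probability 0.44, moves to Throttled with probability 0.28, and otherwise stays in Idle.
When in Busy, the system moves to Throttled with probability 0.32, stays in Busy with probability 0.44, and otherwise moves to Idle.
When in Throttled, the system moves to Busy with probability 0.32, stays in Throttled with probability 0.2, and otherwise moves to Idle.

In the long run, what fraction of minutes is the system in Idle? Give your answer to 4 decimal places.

0.3186

Let the stationary distribution be π with π = πP and π_1 + π_2 + π_3 = 1.
π_1 = 0.28·π_1 + 0.24·π_2 + 0.48·π_3
π_2 = 0.44·π_1 + 0.44·π_2 + 0.32·π_3
Solving with the normalization constraint gives π = (0.3186, 0.4071, 0.2743).
So the stationary probability of Idle is 0.3186.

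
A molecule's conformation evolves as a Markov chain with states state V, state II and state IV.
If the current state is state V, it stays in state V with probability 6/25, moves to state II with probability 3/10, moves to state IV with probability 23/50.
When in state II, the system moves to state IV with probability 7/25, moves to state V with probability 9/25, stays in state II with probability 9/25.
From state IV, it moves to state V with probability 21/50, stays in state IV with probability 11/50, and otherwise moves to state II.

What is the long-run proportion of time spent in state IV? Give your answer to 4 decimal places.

0.3217

Let the stationary distribution be π with π = πP and π_1 + π_2 + π_3 = 1.
π_1 = 0.24·π_1 + 0.36·π_2 + 0.42·π_3
π_2 = 0.3·π_1 + 0.36·π_2 + 0.36·π_3
Solving with the normalization constraint gives π = (0.3387, 0.3397, 0.3217).
So the stationary probability of state IV is 0.3217.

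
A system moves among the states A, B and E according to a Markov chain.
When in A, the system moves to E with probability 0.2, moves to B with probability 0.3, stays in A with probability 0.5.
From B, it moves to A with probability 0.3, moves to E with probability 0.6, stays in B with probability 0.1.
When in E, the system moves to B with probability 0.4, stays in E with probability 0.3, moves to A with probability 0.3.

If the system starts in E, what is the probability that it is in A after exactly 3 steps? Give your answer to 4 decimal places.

Propagate the distribution vector 3 steps from E.
After 0 steps: (0.0000, 0.0000, 1.0000)
After 1 step: (0.3000, 0.4000, 0.3000)
After 2 steps: (0.3600, 0.2500, 0.3900)
After 3 steps: (0.3720, 0.2890, 0.3390)
P(in A after 3 steps) = 0.3720

0.3720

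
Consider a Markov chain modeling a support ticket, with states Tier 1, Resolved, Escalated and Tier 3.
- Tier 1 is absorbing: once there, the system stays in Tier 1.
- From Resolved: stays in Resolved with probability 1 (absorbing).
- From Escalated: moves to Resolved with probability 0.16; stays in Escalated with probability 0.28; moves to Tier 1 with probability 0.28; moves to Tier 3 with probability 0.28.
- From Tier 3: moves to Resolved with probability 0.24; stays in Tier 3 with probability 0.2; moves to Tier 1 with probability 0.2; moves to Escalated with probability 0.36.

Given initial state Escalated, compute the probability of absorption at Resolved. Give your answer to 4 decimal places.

Let h(s) be the probability of absorption at Resolved starting from transient state s. Then h(Resolved) = 1 and h(Tier 1) = 0. By first-step analysis:
h(Escalated) = 0.28·0 + 0.16·1 + 0.28·h(Escalated) + 0.28·h(Tier 3)
h(Tier 3) = 0.2·0 + 0.24·1 + 0.36·h(Escalated) + 0.2·h(Tier 3)
Solving: h(Escalated) = 0.4108, h(Tier 3) = 0.4848.
Starting from Escalated, the probability is 0.4108.

0.4108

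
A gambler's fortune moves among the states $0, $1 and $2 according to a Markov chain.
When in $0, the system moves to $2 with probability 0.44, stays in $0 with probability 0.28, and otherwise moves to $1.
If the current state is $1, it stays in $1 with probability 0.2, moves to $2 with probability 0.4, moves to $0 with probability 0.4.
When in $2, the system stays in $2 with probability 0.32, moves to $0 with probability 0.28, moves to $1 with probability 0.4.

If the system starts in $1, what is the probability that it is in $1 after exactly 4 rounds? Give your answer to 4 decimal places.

0.3017

Propagate the distribution vector 4 rounds from $1.
After 0 rounds: (0.0000, 1.0000, 0.0000)
After 1 round: (0.4000, 0.2000, 0.4000)
After 2 rounds: (0.3040, 0.3120, 0.3840)
After 3 rounds: (0.3174, 0.3011, 0.3814)
After 4 rounds: (0.3161, 0.3017, 0.3822)
P(in $1 after 4 rounds) = 0.3017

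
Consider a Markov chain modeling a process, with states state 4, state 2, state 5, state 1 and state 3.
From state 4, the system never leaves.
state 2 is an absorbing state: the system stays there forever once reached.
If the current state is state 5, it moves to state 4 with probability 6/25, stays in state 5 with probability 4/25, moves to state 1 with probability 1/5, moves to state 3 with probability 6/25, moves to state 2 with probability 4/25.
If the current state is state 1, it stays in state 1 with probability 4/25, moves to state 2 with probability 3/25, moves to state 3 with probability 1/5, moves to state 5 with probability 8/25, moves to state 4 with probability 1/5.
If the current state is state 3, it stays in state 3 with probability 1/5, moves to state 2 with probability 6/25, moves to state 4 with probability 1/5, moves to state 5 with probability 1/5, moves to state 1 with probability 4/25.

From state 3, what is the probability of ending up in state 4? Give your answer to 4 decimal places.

Let h(s) be the probability of absorption at state 4 starting from transient state s. Then h(state 4) = 1 and h(state 2) = 0. By first-step analysis:
h(state 5) = 0.24·1 + 0.16·0 + 0.16·h(state 5) + 0.2·h(state 1) + 0.24·h(state 3)
h(state 1) = 0.2·1 + 0.12·0 + 0.32·h(state 5) + 0.16·h(state 1) + 0.2·h(state 3)
h(state 3) = 0.2·1 + 0.24·0 + 0.2·h(state 5) + 0.16·h(state 1) + 0.2·h(state 3)
Solving: h(state 5) = 0.5674, h(state 1) = 0.5749, h(state 3) = 0.5068.
Starting from state 3, the probability is 0.5068.

0.5068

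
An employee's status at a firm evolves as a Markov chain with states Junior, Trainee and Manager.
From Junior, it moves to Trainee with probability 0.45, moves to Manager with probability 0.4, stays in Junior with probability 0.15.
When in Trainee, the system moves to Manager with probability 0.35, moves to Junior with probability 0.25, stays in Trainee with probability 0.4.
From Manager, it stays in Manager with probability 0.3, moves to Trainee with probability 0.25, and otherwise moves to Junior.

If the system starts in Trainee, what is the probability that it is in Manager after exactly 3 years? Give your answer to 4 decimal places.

0.3475

Propagate the distribution vector 3 years from Trainee.
After 0 years: (0.0000, 1.0000, 0.0000)
After 1 year: (0.2500, 0.4000, 0.3500)
After 2 years: (0.2950, 0.3600, 0.3450)
After 3 years: (0.2895, 0.3630, 0.3475)
P(in Manager after 3 years) = 0.3475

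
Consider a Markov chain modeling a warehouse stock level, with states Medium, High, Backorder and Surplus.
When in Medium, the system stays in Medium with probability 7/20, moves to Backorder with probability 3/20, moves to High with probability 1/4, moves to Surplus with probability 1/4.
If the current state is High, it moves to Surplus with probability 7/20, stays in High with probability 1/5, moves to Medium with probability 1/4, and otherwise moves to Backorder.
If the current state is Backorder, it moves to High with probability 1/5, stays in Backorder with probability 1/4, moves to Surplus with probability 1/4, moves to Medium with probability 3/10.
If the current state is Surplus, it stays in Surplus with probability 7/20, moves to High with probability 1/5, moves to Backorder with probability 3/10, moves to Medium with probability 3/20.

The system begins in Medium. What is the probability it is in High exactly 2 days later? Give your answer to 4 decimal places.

Propagate the distribution vector 2 days from Medium.
After 0 days: (1.0000, 0.0000, 0.0000, 0.0000)
After 1 day: (0.3500, 0.2500, 0.1500, 0.2500)
After 2 days: (0.2675, 0.2175, 0.2150, 0.3000)
P(in High after 2 days) = 0.2175

0.2175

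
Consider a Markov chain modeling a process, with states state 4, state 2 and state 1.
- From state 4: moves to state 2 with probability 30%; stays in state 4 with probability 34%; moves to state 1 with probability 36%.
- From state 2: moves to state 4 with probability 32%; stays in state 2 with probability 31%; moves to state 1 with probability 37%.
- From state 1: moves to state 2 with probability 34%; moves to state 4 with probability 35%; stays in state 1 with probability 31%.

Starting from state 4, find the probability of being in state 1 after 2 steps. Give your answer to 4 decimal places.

0.3450

Sum over the intermediate state after 1 step:
P = P(state 4→state 4)·P(state 4→state 1) + P(state 4→state 2)·P(state 2→state 1) + P(state 4→state 1)·P(state 1→state 1)
  = 0.34×0.36 + 0.3×0.37 + 0.36×0.31
  = 0.1224 + 0.1110 + 0.1116 = 0.3450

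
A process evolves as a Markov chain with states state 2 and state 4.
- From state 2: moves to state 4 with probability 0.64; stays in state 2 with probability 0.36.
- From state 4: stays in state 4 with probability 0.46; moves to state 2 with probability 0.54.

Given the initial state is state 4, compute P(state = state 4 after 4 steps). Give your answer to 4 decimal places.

Propagate the distribution vector 4 steps from state 4.
After 0 steps: (0.0000, 1.0000)
After 1 step: (0.5400, 0.4600)
After 2 steps: (0.4428, 0.5572)
After 3 steps: (0.4603, 0.5397)
After 4 steps: (0.4571, 0.5429)
P(in state 4 after 4 steps) = 0.5429

0.5429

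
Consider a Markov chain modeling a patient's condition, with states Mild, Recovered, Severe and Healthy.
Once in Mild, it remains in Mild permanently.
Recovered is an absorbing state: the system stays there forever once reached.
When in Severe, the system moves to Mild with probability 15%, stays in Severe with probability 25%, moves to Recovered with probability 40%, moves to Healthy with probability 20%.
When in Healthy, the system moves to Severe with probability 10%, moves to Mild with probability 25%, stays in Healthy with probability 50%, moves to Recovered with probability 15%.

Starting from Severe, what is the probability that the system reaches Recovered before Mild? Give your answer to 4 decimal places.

0.6479

Let h(s) be the probability of absorption at Recovered starting from transient state s. Then h(Recovered) = 1 and h(Mild) = 0. By first-step analysis:
h(Severe) = 0.15·0 + 0.4·1 + 0.25·h(Severe) + 0.2·h(Healthy)
h(Healthy) = 0.25·0 + 0.15·1 + 0.1·h(Severe) + 0.5·h(Healthy)
Solving: h(Severe) = 0.6479, h(Healthy) = 0.4296.
Starting from Severe, the probability is 0.6479.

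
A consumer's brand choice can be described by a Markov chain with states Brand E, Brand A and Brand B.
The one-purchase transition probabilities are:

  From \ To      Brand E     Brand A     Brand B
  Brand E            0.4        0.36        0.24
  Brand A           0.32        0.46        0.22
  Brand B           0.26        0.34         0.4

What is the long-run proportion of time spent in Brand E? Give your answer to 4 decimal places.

Let the stationary distribution be π with π = πP and π_1 + π_2 + π_3 = 1.
π_1 = 0.4·π_1 + 0.32·π_2 + 0.26·π_3
π_2 = 0.36·π_1 + 0.46·π_2 + 0.34·π_3
Solving with the normalization constraint gives π = (0.3298, 0.3939, 0.2763).
So the stationary probability of Brand E is 0.3298.

0.3298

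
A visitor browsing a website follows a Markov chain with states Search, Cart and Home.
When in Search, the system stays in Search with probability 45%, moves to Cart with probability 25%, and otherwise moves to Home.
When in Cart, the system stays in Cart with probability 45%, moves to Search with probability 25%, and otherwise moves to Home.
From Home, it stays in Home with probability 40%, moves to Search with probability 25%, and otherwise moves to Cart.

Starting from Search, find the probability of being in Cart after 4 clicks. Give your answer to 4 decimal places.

Propagate the distribution vector 4 clicks from Search.
After 0 clicks: (1.0000, 0.0000, 0.0000)
After 1 click: (0.4500, 0.2500, 0.3000)
After 2 clicks: (0.3400, 0.3300, 0.3300)
After 3 clicks: (0.3180, 0.3490, 0.3330)
After 4 clicks: (0.3136, 0.3531, 0.3333)
P(in Cart after 4 clicks) = 0.3531

0.3531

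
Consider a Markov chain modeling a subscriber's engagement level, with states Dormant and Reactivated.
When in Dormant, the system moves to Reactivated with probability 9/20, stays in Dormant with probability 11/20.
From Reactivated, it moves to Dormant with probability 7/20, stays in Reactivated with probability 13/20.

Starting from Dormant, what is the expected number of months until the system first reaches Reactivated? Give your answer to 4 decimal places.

Let t(s) be the expected number of months to first reach Reactivated from state s, with t(Reactivated) = 0. Conditioning on the first month:
t(Dormant) = 1 + 0.55·t(Dormant)
Solving: t(Dormant) = 2.2222.
Expected months from Dormant to Reactivated: 2.2222.

2.2222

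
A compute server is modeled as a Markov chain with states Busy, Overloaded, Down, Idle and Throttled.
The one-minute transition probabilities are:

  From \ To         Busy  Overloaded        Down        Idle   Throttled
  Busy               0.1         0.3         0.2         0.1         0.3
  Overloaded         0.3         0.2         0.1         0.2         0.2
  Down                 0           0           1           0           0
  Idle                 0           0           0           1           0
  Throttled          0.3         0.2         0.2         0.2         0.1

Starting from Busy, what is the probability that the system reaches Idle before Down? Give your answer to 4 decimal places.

0.4586

Let h(s) be the probability of absorption at Idle starting from transient state s. Then h(Idle) = 1 and h(Down) = 0. By first-step analysis:
h(Busy) = 0.1·h(Busy) + 0.3·h(Overloaded) + 0.2·0 + 0.1·1 + 0.3·h(Throttled)
h(Overloaded) = 0.3·h(Busy) + 0.2·h(Overloaded) + 0.1·0 + 0.2·1 + 0.2·h(Throttled)
h(Throttled) = 0.3·h(Busy) + 0.2·h(Overloaded) + 0.2·0 + 0.2·1 + 0.1·h(Throttled)
Solving: h(Busy) = 0.4586, h(Overloaded) = 0.5461, h(Throttled) = 0.4965.
Starting from Busy, the probability is 0.4586.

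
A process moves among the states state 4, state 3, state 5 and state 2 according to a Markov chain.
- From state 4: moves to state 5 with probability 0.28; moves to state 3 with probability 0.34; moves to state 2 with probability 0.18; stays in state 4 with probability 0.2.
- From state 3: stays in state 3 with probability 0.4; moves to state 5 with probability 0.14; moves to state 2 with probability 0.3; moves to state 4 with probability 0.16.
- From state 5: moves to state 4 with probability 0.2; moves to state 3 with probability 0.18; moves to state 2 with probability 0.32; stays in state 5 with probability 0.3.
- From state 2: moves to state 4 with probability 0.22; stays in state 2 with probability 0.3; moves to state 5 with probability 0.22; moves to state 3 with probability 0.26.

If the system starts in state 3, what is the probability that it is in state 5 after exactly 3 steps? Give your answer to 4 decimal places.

Propagate the distribution vector 3 steps from state 3.
After 0 steps: (0.0000, 1.0000, 0.0000, 0.0000)
After 1 step: (0.1600, 0.4000, 0.1400, 0.3000)
After 2 steps: (0.1900, 0.3176, 0.2088, 0.2836)
After 3 steps: (0.1930, 0.3030, 0.2227, 0.2814)
P(in state 5 after 3 steps) = 0.2227

0.2227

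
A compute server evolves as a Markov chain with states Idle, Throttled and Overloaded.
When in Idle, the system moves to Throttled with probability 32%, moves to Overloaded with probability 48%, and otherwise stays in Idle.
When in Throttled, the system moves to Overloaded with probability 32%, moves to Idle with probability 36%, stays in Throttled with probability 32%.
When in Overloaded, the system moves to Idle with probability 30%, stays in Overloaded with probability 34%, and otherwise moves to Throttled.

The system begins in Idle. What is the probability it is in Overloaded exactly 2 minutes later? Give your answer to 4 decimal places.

Sum over the intermediate state after 1 minute:
P = P(Idle→Idle)·P(Idle→Overloaded) + P(Idle→Throttled)·P(Throttled→Overloaded) + P(Idle→Overloaded)·P(Overloaded→Overloaded)
  = 0.2×0.48 + 0.32×0.32 + 0.48×0.34
  = 0.0960 + 0.1024 + 0.1632 = 0.3616

0.3616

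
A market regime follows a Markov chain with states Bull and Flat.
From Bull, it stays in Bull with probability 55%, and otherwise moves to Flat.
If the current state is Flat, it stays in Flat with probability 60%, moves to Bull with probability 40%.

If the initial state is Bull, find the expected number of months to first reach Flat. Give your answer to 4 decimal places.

Let t(s) be the expected number of months to first reach Flat from state s, with t(Flat) = 0. Conditioning on the first month:
t(Bull) = 1 + 0.55·t(Bull)
Solving: t(Bull) = 2.2222.
Expected months from Bull to Flat: 2.2222.

2.2222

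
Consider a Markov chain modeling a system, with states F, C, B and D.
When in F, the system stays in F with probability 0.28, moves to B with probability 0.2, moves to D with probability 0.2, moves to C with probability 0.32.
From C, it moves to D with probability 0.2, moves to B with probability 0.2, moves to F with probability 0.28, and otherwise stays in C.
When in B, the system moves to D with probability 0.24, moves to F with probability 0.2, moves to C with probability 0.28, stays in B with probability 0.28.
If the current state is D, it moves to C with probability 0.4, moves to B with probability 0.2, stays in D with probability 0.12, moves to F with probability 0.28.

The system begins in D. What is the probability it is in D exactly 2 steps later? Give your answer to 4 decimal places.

Propagate the distribution vector 2 steps from D.
After 0 steps: (0.0000, 0.0000, 0.0000, 1.0000)
After 1 step: (0.2800, 0.4000, 0.2000, 0.1200)
After 2 steps: (0.2640, 0.3216, 0.2160, 0.1984)
P(in D after 2 steps) = 0.1984

0.1984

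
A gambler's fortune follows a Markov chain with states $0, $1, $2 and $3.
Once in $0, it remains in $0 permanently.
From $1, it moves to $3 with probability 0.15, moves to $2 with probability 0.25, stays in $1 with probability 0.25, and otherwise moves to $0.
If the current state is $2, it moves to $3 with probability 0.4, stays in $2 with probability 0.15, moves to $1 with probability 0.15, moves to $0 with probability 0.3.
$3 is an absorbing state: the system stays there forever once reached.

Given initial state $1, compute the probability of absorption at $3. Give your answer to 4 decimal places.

Let h(s) be the probability of absorption at $3 starting from transient state s. Then h($3) = 1 and h($0) = 0. By first-step analysis:
h($1) = 0.35·0 + 0.25·h($1) + 0.25·h($2) + 0.15·1
h($2) = 0.3·0 + 0.15·h($1) + 0.15·h($2) + 0.4·1
Solving: h($1) = 0.3792, h($2) = 0.5375.
Starting from $1, the probability is 0.3792.

0.3792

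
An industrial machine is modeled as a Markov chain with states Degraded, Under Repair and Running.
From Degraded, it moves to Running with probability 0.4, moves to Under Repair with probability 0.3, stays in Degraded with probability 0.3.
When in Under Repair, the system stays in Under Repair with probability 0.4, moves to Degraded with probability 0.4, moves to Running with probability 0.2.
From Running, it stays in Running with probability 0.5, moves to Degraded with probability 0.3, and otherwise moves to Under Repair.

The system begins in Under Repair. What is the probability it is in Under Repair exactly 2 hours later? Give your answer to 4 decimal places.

Sum over the intermediate state after 1 hour:
P = P(Under Repair→Degraded)·P(Degraded→Under Repair) + P(Under Repair→Under Repair)·P(Under Repair→Under Repair) + P(Under Repair→Running)·P(Running→Under Repair)
  = 0.4×0.3 + 0.4×0.4 + 0.2×0.2
  = 0.1200 + 0.1600 + 0.0400 = 0.3200

0.3200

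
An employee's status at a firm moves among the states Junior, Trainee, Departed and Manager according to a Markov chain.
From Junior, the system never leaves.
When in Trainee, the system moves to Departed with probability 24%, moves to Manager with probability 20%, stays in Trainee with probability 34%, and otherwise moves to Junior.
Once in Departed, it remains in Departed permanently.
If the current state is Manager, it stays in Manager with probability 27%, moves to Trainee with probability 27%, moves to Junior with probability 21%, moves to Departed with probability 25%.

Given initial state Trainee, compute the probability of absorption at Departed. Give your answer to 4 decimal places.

Let h(s) be the probability of absorption at Departed starting from transient state s. Then h(Departed) = 1 and h(Junior) = 0. By first-step analysis:
h(Trainee) = 0.22·0 + 0.34·h(Trainee) + 0.24·1 + 0.2·h(Manager)
h(Manager) = 0.21·0 + 0.27·h(Trainee) + 0.25·1 + 0.27·h(Manager)
Solving: h(Trainee) = 0.5264, h(Manager) = 0.5372.
Starting from Trainee, the probability is 0.5264.

0.5264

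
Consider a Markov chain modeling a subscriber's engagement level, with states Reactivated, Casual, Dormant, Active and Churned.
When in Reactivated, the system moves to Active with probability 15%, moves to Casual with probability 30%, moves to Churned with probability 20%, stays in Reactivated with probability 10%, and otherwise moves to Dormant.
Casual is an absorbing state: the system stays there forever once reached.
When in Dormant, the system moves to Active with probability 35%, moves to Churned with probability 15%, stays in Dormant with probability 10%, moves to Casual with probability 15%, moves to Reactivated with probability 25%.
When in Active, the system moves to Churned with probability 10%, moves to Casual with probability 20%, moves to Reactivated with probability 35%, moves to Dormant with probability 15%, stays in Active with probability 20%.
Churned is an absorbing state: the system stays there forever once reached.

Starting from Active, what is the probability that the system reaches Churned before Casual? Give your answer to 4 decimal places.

0.3823

Let h(s) be the probability of absorption at Churned starting from transient state s. Then h(Churned) = 1 and h(Casual) = 0. By first-step analysis:
h(Reactivated) = 0.1·h(Reactivated) + 0.3·0 + 0.25·h(Dormant) + 0.15·h(Active) + 0.2·1
h(Dormant) = 0.25·h(Reactivated) + 0.15·0 + 0.1·h(Dormant) + 0.35·h(Active) + 0.15·1
h(Active) = 0.35·h(Reactivated) + 0.2·0 + 0.15·h(Dormant) + 0.2·h(Active) + 0.1·1
Solving: h(Reactivated) = 0.4048, h(Dormant) = 0.4278, h(Active) = 0.3823.
Starting from Active, the probability is 0.3823.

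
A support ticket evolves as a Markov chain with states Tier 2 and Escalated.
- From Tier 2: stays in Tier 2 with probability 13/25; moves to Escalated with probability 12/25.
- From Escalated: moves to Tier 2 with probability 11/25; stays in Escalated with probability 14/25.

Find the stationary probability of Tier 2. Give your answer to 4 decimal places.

Let the stationary distribution be π with π = πP and π_1 + π_2 = 1.
π_1 = 0.52·π_1 + 0.44·π_2
Solving with the normalization constraint gives π = (0.4783, 0.5217).
So the stationary probability of Tier 2 is 0.4783.

0.4783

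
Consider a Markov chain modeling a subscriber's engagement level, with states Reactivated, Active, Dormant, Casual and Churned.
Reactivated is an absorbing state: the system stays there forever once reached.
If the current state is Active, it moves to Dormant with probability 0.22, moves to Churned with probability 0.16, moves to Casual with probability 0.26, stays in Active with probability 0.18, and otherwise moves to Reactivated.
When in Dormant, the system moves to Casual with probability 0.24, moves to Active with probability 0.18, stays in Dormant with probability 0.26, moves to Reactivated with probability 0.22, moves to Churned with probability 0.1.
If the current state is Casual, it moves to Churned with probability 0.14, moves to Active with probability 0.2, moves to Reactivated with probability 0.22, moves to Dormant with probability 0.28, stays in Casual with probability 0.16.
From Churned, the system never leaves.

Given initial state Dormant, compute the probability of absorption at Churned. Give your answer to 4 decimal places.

Let h(s) be the probability of absorption at Churned starting from transient state s. Then h(Churned) = 1 and h(Reactivated) = 0. By first-step analysis:
h(Active) = 0.18·0 + 0.18·h(Active) + 0.22·h(Dormant) + 0.26·h(Casual) + 0.16·1
h(Dormant) = 0.22·0 + 0.18·h(Active) + 0.26·h(Dormant) + 0.24·h(Casual) + 0.1·1
h(Casual) = 0.22·0 + 0.2·h(Active) + 0.28·h(Dormant) + 0.16·h(Casual) + 0.14·1
Solving: h(Active) = 0.4142, h(Dormant) = 0.3610, h(Casual) = 0.3856.
Starting from Dormant, the probability is 0.3610.

0.3610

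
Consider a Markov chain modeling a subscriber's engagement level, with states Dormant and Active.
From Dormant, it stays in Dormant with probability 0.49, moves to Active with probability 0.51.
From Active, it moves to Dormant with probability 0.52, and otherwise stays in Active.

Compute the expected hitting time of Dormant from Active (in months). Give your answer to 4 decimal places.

1.9231

Let t(s) be the expected number of months to first reach Dormant from state s, with t(Dormant) = 0. Conditioning on the first month:
t(Active) = 1 + 0.48·t(Active)
Solving: t(Active) = 1.9231.
Expected months from Active to Dormant: 1.9231.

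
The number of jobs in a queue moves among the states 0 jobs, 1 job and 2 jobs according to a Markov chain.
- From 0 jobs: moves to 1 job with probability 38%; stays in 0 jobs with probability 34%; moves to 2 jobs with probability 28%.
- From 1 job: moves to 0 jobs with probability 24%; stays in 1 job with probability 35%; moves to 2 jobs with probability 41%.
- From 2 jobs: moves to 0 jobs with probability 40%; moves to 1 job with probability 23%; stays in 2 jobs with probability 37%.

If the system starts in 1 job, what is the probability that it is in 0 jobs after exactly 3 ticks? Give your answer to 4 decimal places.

Propagate the distribution vector 3 ticks from 1 job.
After 0 ticks: (0.0000, 1.0000, 0.0000)
After 1 tick: (0.2400, 0.3500, 0.4100)
After 2 ticks: (0.3296, 0.3080, 0.3624)
After 3 ticks: (0.3309, 0.3164, 0.3527)
P(in 0 jobs after 3 ticks) = 0.3309

0.3309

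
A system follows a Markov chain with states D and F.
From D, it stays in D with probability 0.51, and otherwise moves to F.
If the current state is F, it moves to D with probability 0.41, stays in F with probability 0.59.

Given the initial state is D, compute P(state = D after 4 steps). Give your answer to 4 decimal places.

Propagate the distribution vector 4 steps from D.
After 0 steps: (1.0000, 0.0000)
After 1 step: (0.5100, 0.4900)
After 2 steps: (0.4610, 0.5390)
After 3 steps: (0.4561, 0.5439)
After 4 steps: (0.4556, 0.5444)
P(in D after 4 steps) = 0.4556

0.4556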